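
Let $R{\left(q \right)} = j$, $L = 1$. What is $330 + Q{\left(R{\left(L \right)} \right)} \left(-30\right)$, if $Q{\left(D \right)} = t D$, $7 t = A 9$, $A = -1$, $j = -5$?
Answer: $\frac{960}{7} \approx 137.14$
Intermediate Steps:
$R{\left(q \right)} = -5$
$t = - \frac{9}{7}$ ($t = \frac{\left(-1\right) 9}{7} = \frac{1}{7} \left(-9\right) = - \frac{9}{7} \approx -1.2857$)
$Q{\left(D \right)} = - \frac{9 D}{7}$
$330 + Q{\left(R{\left(L \right)} \right)} \left(-30\right) = 330 + \left(- \frac{9}{7}\right) \left(-5\right) \left(-30\right) = 330 + \frac{45}{7} \left(-30\right) = 330 - \frac{1350}{7} = \frac{960}{7}$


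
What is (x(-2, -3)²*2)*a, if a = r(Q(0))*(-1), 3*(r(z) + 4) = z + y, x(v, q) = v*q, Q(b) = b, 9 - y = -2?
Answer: 24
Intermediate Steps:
y = 11 (y = 9 - 1*(-2) = 9 + 2 = 11)
x(v, q) = q*v
r(z) = -⅓ + z/3 (r(z) = -4 + (z + 11)/3 = -4 + (11 + z)/3 = -4 + (11/3 + z/3) = -⅓ + z/3)
a = ⅓ (a = (-⅓ + (⅓)*0)*(-1) = (-⅓ + 0)*(-1) = -⅓*(-1) = ⅓ ≈ 0.33333)
(x(-2, -3)²*2)*a = ((-3*(-2))²*2)*(⅓) = (6²*2)*(⅓) = (36*2)*(⅓) = 72*(⅓) = 24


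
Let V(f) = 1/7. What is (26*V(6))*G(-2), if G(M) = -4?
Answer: -104/7 ≈ -14.857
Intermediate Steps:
V(f) = 1/7
(26*V(6))*G(-2) = (26*(1/7))*(-4) = (26/7)*(-4) = -104/7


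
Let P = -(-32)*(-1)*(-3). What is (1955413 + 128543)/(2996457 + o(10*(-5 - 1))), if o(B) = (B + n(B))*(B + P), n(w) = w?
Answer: 694652/997379 ≈ 0.69648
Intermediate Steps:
P = 96 (P = -8*4*(-3) = -32*(-3) = 96)
o(B) = 2*B*(96 + B) (o(B) = (B + B)*(B + 96) = (2*B)*(96 + B) = 2*B*(96 + B))
(1955413 + 128543)/(2996457 + o(10*(-5 - 1))) = (1955413 + 128543)/(2996457 + 2*(10*(-5 - 1))*(96 + 10*(-5 - 1))) = 2083956/(2996457 + 2*(10*(-6))*(96 + 10*(-6))) = 2083956/(2996457 + 2*(-60)*(96 - 60)) = 2083956/(2996457 + 2*(-60)*36) = 2083956/(2996457 - 4320) = 2083956/2992137 = 2083956*(1/2992137) = 694652/997379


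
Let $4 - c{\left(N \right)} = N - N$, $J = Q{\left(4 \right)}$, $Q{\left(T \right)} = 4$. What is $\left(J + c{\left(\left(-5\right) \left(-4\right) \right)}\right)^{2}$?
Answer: $64$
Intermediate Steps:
$J = 4$
$c{\left(N \right)} = 4$ ($c{\left(N \right)} = 4 - \left(N - N\right) = 4 - 0 = 4 + 0 = 4$)
$\left(J + c{\left(\left(-5\right) \left(-4\right) \right)}\right)^{2} = \left(4 + 4\right)^{2} = 8^{2} = 64$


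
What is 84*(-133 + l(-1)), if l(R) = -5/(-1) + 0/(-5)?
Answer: -10752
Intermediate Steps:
l(R) = 5 (l(R) = -5*(-1) + 0*(-1/5) = 5 + 0 = 5)
84*(-133 + l(-1)) = 84*(-133 + 5) = 84*(-128) = -10752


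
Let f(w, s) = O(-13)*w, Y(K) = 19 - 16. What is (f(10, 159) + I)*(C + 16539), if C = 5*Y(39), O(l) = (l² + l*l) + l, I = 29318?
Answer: 539130672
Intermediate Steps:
Y(K) = 3
O(l) = l + 2*l² (O(l) = (l² + l²) + l = 2*l² + l = l + 2*l²)
f(w, s) = 325*w (f(w, s) = (-13*(1 + 2*(-13)))*w = (-13*(1 - 26))*w = (-13*(-25))*w = 325*w)
C = 15 (C = 5*3 = 15)
(f(10, 159) + I)*(C + 16539) = (325*10 + 29318)*(15 + 16539) = (3250 + 29318)*16554 = 32568*16554 = 539130672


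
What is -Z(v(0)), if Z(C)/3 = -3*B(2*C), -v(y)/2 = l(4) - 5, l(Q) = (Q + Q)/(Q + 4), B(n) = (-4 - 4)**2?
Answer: 576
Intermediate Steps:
B(n) = 64 (B(n) = (-8)**2 = 64)
l(Q) = 2*Q/(4 + Q) (l(Q) = (2*Q)/(4 + Q) = 2*Q/(4 + Q))
v(y) = 8 (v(y) = -2*(2*4/(4 + 4) - 5) = -2*(2*4/8 - 5) = -2*(2*4*(1/8) - 5) = -2*(1 - 5) = -2*(-4) = 8)
Z(C) = -576 (Z(C) = 3*(-3*64) = 3*(-192) = -576)
-Z(v(0)) = -1*(-576) = 576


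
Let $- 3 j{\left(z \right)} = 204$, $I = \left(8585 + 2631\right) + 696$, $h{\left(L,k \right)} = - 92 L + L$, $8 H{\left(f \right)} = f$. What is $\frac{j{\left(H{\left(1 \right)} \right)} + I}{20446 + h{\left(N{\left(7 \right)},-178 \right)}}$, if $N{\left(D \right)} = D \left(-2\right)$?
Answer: $\frac{987}{1810} \approx 0.5453$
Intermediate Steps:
$N{\left(D \right)} = - 2 D$
$H{\left(f \right)} = \frac{f}{8}$
$h{\left(L,k \right)} = - 91 L$
$I = 11912$ ($I = 11216 + 696 = 11912$)
$j{\left(z \right)} = -68$ ($j{\left(z \right)} = \left(- \frac{1}{3}\right) 204 = -68$)
$\frac{j{\left(H{\left(1 \right)} \right)} + I}{20446 + h{\left(N{\left(7 \right)},-178 \right)}} = \frac{-68 + 11912}{20446 - 91 \left(\left(-2\right) 7\right)} = \frac{11844}{20446 - -1274} = \frac{11844}{20446 + 1274} = \frac{11844}{21720} = 11844 \cdot \frac{1}{21720} = \frac{987}{1810}$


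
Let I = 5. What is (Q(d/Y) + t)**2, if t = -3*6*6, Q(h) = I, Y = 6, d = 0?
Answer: 10609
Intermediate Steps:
Q(h) = 5
t = -108 (t = -18*6 = -108)
(Q(d/Y) + t)**2 = (5 - 108)**2 = (-103)**2 = 10609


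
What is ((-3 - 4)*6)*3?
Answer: -126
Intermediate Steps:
((-3 - 4)*6)*3 = -7*6*3 = -42*3 = -126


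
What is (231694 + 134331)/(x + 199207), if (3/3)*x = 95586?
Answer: 366025/294793 ≈ 1.2416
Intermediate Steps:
x = 95586
(231694 + 134331)/(x + 199207) = (231694 + 134331)/(95586 + 199207) = 366025/294793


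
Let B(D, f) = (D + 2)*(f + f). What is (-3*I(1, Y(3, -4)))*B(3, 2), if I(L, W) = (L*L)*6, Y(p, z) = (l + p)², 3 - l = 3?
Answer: -360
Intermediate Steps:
l = 0 (l = 3 - 1*3 = 3 - 3 = 0)
Y(p, z) = p² (Y(p, z) = (0 + p)² = p²)
B(D, f) = 2*f*(2 + D) (B(D, f) = (2 + D)*(2*f) = 2*f*(2 + D))
I(L, W) = 6*L² (I(L, W) = L²*6 = 6*L²)
(-3*I(1, Y(3, -4)))*B(3, 2) = (-18*1²)*(2*2*(2 + 3)) = (-18)*(2*2*5) = -3*6*20 = -18*20 = -360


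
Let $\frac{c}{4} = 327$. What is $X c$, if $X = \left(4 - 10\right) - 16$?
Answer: $-28776$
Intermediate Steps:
$X = -22$ ($X = -6 - 16 = -22$)
$c = 1308$ ($c = 4 \cdot 327 = 1308$)
$X c = \left(-22\right) 1308 = -28776$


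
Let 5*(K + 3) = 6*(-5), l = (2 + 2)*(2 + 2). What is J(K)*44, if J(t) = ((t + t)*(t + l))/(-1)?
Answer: 5544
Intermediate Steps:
l = 16 (l = 4*4 = 16)
K = -9 (K = -3 + (6*(-5))/5 = -3 + (⅕)*(-30) = -3 - 6 = -9)
J(t) = -2*t*(16 + t) (J(t) = ((t + t)*(t + 16))/(-1) = ((2*t)*(16 + t))*(-1) = (2*t*(16 + t))*(-1) = -2*t*(16 + t))
J(K)*44 = -2*(-9)*(16 - 9)*44 = -2*(-9)*7*44 = 126*44 = 5544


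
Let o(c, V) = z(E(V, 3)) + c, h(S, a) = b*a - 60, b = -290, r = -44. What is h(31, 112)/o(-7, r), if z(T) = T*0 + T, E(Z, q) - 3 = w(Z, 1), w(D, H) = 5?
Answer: -32540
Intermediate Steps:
E(Z, q) = 8 (E(Z, q) = 3 + 5 = 8)
z(T) = T (z(T) = 0 + T = T)
h(S, a) = -60 - 290*a (h(S, a) = -290*a - 60 = -60 - 290*a)
o(c, V) = 8 + c
h(31, 112)/o(-7, r) = (-60 - 290*112)/(8 - 7) = (-60 - 32480)/1 = -32540*1 = -32540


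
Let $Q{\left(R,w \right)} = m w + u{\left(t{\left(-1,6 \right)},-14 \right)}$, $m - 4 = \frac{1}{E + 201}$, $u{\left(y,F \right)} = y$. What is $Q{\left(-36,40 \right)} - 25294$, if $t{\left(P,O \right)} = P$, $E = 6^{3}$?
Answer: $- \frac{10481255}{417} \approx -25135.0$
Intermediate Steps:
$E = 216$
$m = \frac{1669}{417}$ ($m = 4 + \frac{1}{216 + 201} = 4 + \frac{1}{417} = \frac{1669}{417} \approx 4.0024$)
$Q{\left(R,w \right)} = -1 + \frac{1669 w}{417}$ ($Q{\left(R,w \right)} = \frac{1669 w}{417} - 1 = -1 + \frac{1669 w}{417}$)
$Q{\left(-36,40 \right)} - 25294 = \left(-1 + \frac{1669}{417} \cdot 40\right) - 25294 = \left(-1 + \frac{66760}{417}\right) - 25294 = \frac{66343}{417} - 25294 = - \frac{10481255}{417}$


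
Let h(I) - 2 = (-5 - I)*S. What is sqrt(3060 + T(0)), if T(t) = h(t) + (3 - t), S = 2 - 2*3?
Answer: sqrt(3085) ≈ 55.543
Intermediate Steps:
S = -4 (S = 2 - 6 = -4)
h(I) = 22 + 4*I (h(I) = 2 + (-5 - I)*(-4) = 2 + (20 + 4*I) = 22 + 4*I)
T(t) = 25 + 3*t (T(t) = (22 + 4*t) + (3 - t) = 25 + 3*t)
sqrt(3060 + T(0)) = sqrt(3060 + (25 + 3*0)) = sqrt(3060 + (25 + 0)) = sqrt(3060 + 25) = sqrt(3085)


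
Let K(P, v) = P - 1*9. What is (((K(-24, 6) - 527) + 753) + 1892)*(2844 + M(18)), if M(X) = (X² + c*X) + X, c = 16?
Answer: 7243290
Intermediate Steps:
K(P, v) = -9 + P (K(P, v) = P - 9 = -9 + P)
M(X) = X² + 17*X (M(X) = (X² + 16*X) + X = X² + 17*X)
(((K(-24, 6) - 527) + 753) + 1892)*(2844 + M(18)) = ((((-9 - 24) - 527) + 753) + 1892)*(2844 + 18*(17 + 18)) = (((-33 - 527) + 753) + 1892)*(2844 + 18*35) = ((-560 + 753) + 1892)*(2844 + 630) = (193 + 1892)*3474 = 2085*3474 = 7243290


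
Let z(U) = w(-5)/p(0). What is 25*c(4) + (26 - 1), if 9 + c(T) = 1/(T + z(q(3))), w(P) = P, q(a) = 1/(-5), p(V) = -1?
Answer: -1775/9 ≈ -197.22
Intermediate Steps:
q(a) = -⅕ (q(a) = 1*(-⅕) = -⅕)
z(U) = 5 (z(U) = -5/(-1) = -5*(-1) = 5)
c(T) = -9 + 1/(5 + T) (c(T) = -9 + 1/(T + 5) = -9 + 1/(5 + T))
25*c(4) + (26 - 1) = 25*((-44 - 9*4)/(5 + 4)) + (26 - 1) = 25*((-44 - 36)/9) + 25 = 25*((⅑)*(-80)) + 25 = 25*(-80/9) + 25 = -2000/9 + 25 = -1775/9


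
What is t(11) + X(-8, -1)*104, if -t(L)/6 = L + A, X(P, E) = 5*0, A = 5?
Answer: -96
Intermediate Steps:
X(P, E) = 0
t(L) = -30 - 6*L (t(L) = -6*(L + 5) = -6*(5 + L) = -30 - 6*L)
t(11) + X(-8, -1)*104 = (-30 - 6*11) + 0*104 = (-30 - 66) + 0 = -96 + 0 = -96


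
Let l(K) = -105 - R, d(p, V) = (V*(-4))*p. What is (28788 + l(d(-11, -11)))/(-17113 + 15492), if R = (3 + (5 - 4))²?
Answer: -28667/1621 ≈ -17.685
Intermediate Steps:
R = 16 (R = (3 + 1)² = 4² = 16)
d(p, V) = -4*V*p (d(p, V) = (-4*V)*p = -4*V*p)
l(K) = -121 (l(K) = -105 - 1*16 = -105 - 16 = -121)
(28788 + l(d(-11, -11)))/(-17113 + 15492) = (28788 - 121)/(-17113 + 15492) = 28667/(-1621) = 28667*(-1/1621) = -28667/1621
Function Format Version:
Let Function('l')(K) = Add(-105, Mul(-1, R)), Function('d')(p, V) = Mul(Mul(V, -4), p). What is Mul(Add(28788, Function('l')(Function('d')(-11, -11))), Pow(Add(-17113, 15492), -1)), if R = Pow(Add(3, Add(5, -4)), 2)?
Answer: Rational(-28667, 1621) ≈ -17.685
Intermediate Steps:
R = 16 (R = Pow(Add(3, 1), 2) = Pow(4, 2) = 16)
Function('d')(p, V) = Mul(-4, V, p) (Function('d')(p, V) = Mul(Mul(-4, V), p) = Mul(-4, V, p))
Function('l')(K) = -121 (Function('l')(K) = Add(-105, Mul(-1, 16)) = Add(-105, -16) = -121)
Mul(Add(28788, Function('l')(Function('d')(-11, -11))), Pow(Add(-17113, 15492), -1)) = Mul(Add(28788, -121), Pow(Add(-17113, 15492), -1)) = Mul(28667, Pow(-1621, -1)) = Mul(28667, Rational(-1, 1621)) = Rational(-28667, 1621)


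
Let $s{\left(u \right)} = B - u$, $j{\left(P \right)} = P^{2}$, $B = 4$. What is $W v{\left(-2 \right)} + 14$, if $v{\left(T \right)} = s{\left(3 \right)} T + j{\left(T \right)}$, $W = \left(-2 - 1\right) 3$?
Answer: $-4$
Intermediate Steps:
$W = -9$ ($W = \left(-3\right) 3 = -9$)
$s{\left(u \right)} = 4 - u$
$v{\left(T \right)} = T + T^{2}$ ($v{\left(T \right)} = \left(4 - 3\right) T + T^{2} = 1 T + T^{2} = T + T^{2}$)
$W v{\left(-2 \right)} + 14 = - 9 \left(- 2 \left(1 - 2\right)\right) + 14 = - 9 \left(\left(-2\right) \left(-1\right)\right) + 14 = \left(-9\right) 2 + 14 = -18 + 14 = -4$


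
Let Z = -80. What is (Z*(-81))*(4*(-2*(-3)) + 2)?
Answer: 168480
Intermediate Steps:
(Z*(-81))*(4*(-2*(-3)) + 2) = (-80*(-81))*(4*(-2*(-3)) + 2) = 6480*(4*6 + 2) = 6480*(24 + 2) = 6480*26 = 168480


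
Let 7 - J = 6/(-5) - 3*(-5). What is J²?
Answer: 1156/25 ≈ 46.240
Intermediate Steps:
J = -34/5 (J = 7 - (6/(-5) - 3*(-5)) = 7 - (6*(-⅕) + 15) = 7 - (-6/5 + 15) = 7 - 1*69/5 = 7 - 69/5 = -34/5 ≈ -6.8000)
J² = (-34/5)² = 1156/25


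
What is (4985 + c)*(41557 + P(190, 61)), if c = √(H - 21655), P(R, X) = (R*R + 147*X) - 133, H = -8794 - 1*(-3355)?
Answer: 431157635 + 86491*I*√27094 ≈ 4.3116e+8 + 1.4237e+7*I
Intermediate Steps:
H = -5439 (H = -8794 + 3355 = -5439)
P(R, X) = -133 + R² + 147*X (P(R, X) = (R² + 147*X) - 133 = -133 + R² + 147*X)
c = I*√27094 (c = √(-5439 - 21655) = √(-27094) = I*√27094 ≈ 164.6*I)
(4985 + c)*(41557 + P(190, 61)) = (4985 + I*√27094)*(41557 + (-133 + 190² + 147*61)) = (4985 + I*√27094)*(41557 + (-133 + 36100 + 8967)) = (4985 + I*√27094)*(41557 + 44934) = (4985 + I*√27094)*86491 = 431157635 + 86491*I*√27094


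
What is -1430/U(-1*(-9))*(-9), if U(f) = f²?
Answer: 1430/9 ≈ 158.89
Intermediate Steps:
-1430/U(-1*(-9))*(-9) = -1430/((-1*(-9))²)*(-9) = -1430/(9²)*(-9) = -1430/81*(-9) = 1430/9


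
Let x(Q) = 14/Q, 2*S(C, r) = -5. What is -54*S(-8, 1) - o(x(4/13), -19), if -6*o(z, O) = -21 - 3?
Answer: 131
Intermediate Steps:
S(C, r) = -5/2 (S(C, r) = (½)*(-5) = -5/2)
o(z, O) = 4 (o(z, O) = -(-21 - 3)/6 = -⅙*(-24) = 4)
-54*S(-8, 1) - o(x(4/13), -19) = -54*(-5/2) - 1*4 = 135 - 4 = 131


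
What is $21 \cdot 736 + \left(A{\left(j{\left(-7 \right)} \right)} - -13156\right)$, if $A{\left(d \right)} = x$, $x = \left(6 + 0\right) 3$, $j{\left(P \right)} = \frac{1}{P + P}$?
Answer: $28630$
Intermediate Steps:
$j{\left(P \right)} = \frac{1}{2 P}$
$x = 18$ ($x = 6 \cdot 3 = 18$)
$A{\left(d \right)} = 18$
$21 \cdot 736 + \left(A{\left(j{\left(-7 \right)} \right)} - -13156\right) = 21 \cdot 736 + \left(18 - -13156\right) = 15456 + \left(18 + 13156\right) = 15456 + 13174 = 28630$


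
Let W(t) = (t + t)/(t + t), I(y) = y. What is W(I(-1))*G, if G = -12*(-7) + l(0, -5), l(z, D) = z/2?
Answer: 84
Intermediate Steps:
l(z, D) = z/2 (l(z, D) = z*(½) = z/2)
G = 84 (G = -12*(-7) + (½)*0 = 84 + 0 = 84)
W(t) = 1 (W(t) = (2*t)/((2*t)) = (2*t)*(1/(2*t)) = 1)
W(I(-1))*G = 1*84 = 84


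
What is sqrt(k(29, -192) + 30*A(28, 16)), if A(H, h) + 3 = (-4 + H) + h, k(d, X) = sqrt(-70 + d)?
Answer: sqrt(1110 + I*sqrt(41)) ≈ 33.317 + 0.0961*I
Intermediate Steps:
A(H, h) = -7 + H + h (A(H, h) = -3 + ((-4 + H) + h) = -3 + (-4 + H + h) = -7 + H + h)
sqrt(k(29, -192) + 30*A(28, 16)) = sqrt(sqrt(-70 + 29) + 30*(-7 + 28 + 16)) = sqrt(sqrt(-41) + 30*37) = sqrt(I*sqrt(41) + 1110) = sqrt(1110 + I*sqrt(41))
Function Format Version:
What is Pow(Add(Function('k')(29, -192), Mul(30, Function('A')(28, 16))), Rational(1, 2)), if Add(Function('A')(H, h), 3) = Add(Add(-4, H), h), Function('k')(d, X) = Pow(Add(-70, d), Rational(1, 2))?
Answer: Pow(Add(1110, Mul(I, Pow(41, Rational(1, 2)))), Rational(1, 2)) ≈ Add(33.317, Mul(0.09610, I))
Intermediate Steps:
Function('A')(H, h) = Add(-7, H, h) (Function('A')(H, h) = Add(-3, Add(Add(-4, H), h)) = Add(-3, Add(-4, H, h)) = Add(-7, H, h))
Pow(Add(Function('k')(29, -192), Mul(30, Function('A')(28, 16))), Rational(1, 2)) = Pow(Add(Pow(Add(-70, 29), Rational(1, 2)), Mul(30, Add(-7, 28, 16))), Rational(1, 2)) = Pow(Add(Pow(-41, Rational(1, 2)), Mul(30, 37)), Rational(1, 2)) = Pow(Add(Mul(I, Pow(41, Rational(1, 2))), 1110), Rational(1, 2)) = Pow(Add(1110, Mul(I, Pow(41, Rational(1, 2)))), Rational(1, 2))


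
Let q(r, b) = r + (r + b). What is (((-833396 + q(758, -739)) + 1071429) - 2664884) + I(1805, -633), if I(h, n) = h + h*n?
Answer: -3566834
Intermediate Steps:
q(r, b) = b + 2*r (q(r, b) = r + (b + r) = b + 2*r)
(((-833396 + q(758, -739)) + 1071429) - 2664884) + I(1805, -633) = (((-833396 + (-739 + 2*758)) + 1071429) - 2664884) + 1805*(1 - 633) = (((-833396 + (-739 + 1516)) + 1071429) - 2664884) + 1805*(-632) = (((-833396 + 777) + 1071429) - 2664884) - 1140760 = ((-832619 + 1071429) - 2664884) - 1140760 = (238810 - 2664884) - 1140760 = -2426074 - 1140760 = -3566834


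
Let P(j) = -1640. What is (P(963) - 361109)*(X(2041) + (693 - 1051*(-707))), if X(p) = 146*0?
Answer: -269794568750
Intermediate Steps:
X(p) = 0
(P(963) - 361109)*(X(2041) + (693 - 1051*(-707))) = (-1640 - 361109)*(0 + (693 - 1051*(-707))) = -362749*(0 + (693 + 743057)) = -362749*(0 + 743750) = -362749*743750 = -269794568750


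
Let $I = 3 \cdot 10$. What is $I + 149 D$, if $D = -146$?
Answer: $-21724$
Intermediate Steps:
$I = 30$
$I + 149 D = 30 + 149 \left(-146\right) = 30 - 21754 = -21724$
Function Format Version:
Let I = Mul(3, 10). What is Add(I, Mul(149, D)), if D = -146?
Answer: -21724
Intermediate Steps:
I = 30
Add(I, Mul(149, D)) = Add(30, Mul(149, -146)) = Add(30, -21754) = -21724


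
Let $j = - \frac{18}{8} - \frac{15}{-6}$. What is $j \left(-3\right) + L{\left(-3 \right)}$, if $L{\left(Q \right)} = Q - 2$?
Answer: $- \frac{23}{4} \approx -5.75$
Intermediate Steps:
$L{\left(Q \right)} = -2 + Q$ ($L{\left(Q \right)} = Q - 2 = -2 + Q$)
$j = \frac{1}{4}$ ($j = \left(-18\right) \frac{1}{8} - - \frac{5}{2} = - \frac{9}{4} + \frac{5}{2} = \frac{1}{4} \approx 0.25$)
$j \left(-3\right) + L{\left(-3 \right)} = \frac{1}{4} \left(-3\right) - 5 = - \frac{3}{4} - 5 = - \frac{23}{4}$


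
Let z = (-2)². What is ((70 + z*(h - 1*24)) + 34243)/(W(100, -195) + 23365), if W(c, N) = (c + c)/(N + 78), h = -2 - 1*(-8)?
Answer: 4006197/2733505 ≈ 1.4656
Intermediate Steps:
z = 4
h = 6 (h = -2 + 8 = 6)
W(c, N) = 2*c/(78 + N) (W(c, N) = (2*c)/(78 + N) = 2*c/(78 + N))
((70 + z*(h - 1*24)) + 34243)/(W(100, -195) + 23365) = ((70 + 4*(6 - 1*24)) + 34243)/(2*100/(78 - 195) + 23365) = ((70 + 4*(6 - 24)) + 34243)/(2*100/(-117) + 23365) = ((70 + 4*(-18)) + 34243)/(2*100*(-1/117) + 23365) = ((70 - 72) + 34243)/(-200/117 + 23365) = (-2 + 34243)/(2733505/117) = 34241*(117/2733505) = 4006197/2733505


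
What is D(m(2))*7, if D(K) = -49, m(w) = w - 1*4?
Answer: -343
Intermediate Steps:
m(w) = -4 + w (m(w) = w - 4 = -4 + w)
D(m(2))*7 = -49*7 = -343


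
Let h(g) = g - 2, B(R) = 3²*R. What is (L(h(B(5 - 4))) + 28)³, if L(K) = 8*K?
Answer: 592704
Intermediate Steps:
B(R) = 9*R
h(g) = -2 + g
(L(h(B(5 - 4))) + 28)³ = (8*(-2 + 9*(5 - 4)) + 28)³ = (8*(-2 + 9*1) + 28)³ = (8*(-2 + 9) + 28)³ = (8*7 + 28)³ = (56 + 28)³ = 84³ = 592704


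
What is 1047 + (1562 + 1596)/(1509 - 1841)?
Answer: 172223/166 ≈ 1037.5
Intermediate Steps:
1047 + (1562 + 1596)/(1509 - 1841) = 1047 + 3158/(-332) = 1047 + 3158*(-1/332) = 1047 - 1579/166 = 172223/166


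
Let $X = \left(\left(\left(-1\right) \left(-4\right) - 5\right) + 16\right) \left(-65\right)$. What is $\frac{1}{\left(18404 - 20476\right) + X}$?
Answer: $- \frac{1}{3047} \approx -0.00032819$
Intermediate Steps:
$X = -975$ ($X = \left(\left(4 - 5\right) + 16\right) \left(-65\right) = \left(-1 + 16\right) \left(-65\right) = 15 \left(-65\right) = -975$)
$\frac{1}{\left(18404 - 20476\right) + X} = \frac{1}{\left(18404 - 20476\right) - 975} = \frac{1}{-2072 - 975} = \frac{1}{-3047} = - \frac{1}{3047}$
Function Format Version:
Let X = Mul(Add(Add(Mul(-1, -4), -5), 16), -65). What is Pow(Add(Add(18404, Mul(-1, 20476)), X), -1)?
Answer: Rational(-1, 3047) ≈ -0.00032819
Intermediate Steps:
X = -975 (X = Mul(Add(Add(4, -5), 16), -65) = Mul(Add(-1, 16), -65) = Mul(15, -65) = -975)
Pow(Add(Add(18404, Mul(-1, 20476)), X), -1) = Pow(Add(Add(18404, Mul(-1, 20476)), -975), -1) = Pow(Add(Add(18404, -20476), -975), -1) = Pow(Add(-2072, -975), -1) = Pow(-3047, -1) = Rational(-1, 3047)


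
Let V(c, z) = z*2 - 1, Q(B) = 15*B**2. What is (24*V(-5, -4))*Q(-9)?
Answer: -262440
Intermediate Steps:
V(c, z) = -1 + 2*z (V(c, z) = 2*z - 1 = -1 + 2*z)
(24*V(-5, -4))*Q(-9) = (24*(-1 + 2*(-4)))*(15*(-9)**2) = (24*(-1 - 8))*(15*81) = (24*(-9))*1215 = -216*1215 = -262440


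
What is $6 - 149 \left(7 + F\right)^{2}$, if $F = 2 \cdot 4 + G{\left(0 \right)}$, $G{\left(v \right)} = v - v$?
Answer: $-33519$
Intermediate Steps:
$G{\left(v \right)} = 0$
$F = 8$ ($F = 2 \cdot 4 + 0 = 8 + 0 = 8$)
$6 - 149 \left(7 + F\right)^{2} = 6 - 149 \left(7 + 8\right)^{2} = 6 - 149 \cdot 15^{2} = 6 - 33525 = -33519$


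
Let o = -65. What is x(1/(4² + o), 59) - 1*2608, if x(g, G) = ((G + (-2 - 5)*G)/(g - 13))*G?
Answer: -320245/319 ≈ -1003.9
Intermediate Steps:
x(g, G) = -6*G²/(-13 + g) (x(g, G) = ((G - 7*G)/(-13 + g))*G = ((-6*G)/(-13 + g))*G = (-6*G/(-13 + g))*G = -6*G²/(-13 + g))
x(1/(4² + o), 59) - 1*2608 = -6*59²/(-13 + 1/(4² - 65)) - 1*2608 = -6*3481/(-13 + 1/(16 - 65)) - 2608 = -6*3481/(-13 + 1/(-49)) - 2608 = -6*3481/(-13 - 1/49) - 2608 = -6*3481/(-638/49) - 2608 = -6*3481*(-49/638) - 2608 = 511707/319 - 2608 = -320245/319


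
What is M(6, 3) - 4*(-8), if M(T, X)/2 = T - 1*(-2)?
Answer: 48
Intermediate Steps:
M(T, X) = 4 + 2*T (M(T, X) = 2*(T - 1*(-2)) = 2*(T + 2) = 2*(2 + T) = 4 + 2*T)
M(6, 3) - 4*(-8) = (4 + 2*6) - 4*(-8) = (4 + 12) + 32 = 16 + 32 = 48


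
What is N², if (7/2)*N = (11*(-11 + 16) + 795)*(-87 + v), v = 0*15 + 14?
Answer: 15400810000/49 ≈ 3.1430e+8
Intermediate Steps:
v = 14 (v = 0 + 14 = 14)
N = -124100/7 (N = 2*((11*(-11 + 16) + 795)*(-87 + 14))/7 = 2*((11*5 + 795)*(-73))/7 = 2*((55 + 795)*(-73))/7 = 2*(850*(-73))/7 = (2/7)*(-62050) = -124100/7 ≈ -17729.)
N² = (-124100/7)² = 15400810000/49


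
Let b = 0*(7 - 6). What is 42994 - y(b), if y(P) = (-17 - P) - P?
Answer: 43011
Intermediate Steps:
b = 0 (b = 0*1 = 0)
y(P) = -17 - 2*P
42994 - y(b) = 42994 - (-17 - 2*0) = 42994 - (-17 + 0) = 42994 - 1*(-17) = 42994 + 17 = 43011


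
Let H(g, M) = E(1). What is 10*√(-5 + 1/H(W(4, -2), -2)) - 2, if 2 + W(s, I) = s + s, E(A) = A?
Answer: -2 + 20*I ≈ -2.0 + 20.0*I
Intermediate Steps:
W(s, I) = -2 + 2*s (W(s, I) = -2 + (s + s) = -2 + 2*s)
H(g, M) = 1
10*√(-5 + 1/H(W(4, -2), -2)) - 2 = 10*√(-5 + 1/1) - 2 = 10*√(-5 + 1) - 2 = 10*√(-4) - 2 = 10*(2*I) - 2 = 20*I - 2 = -2 + 20*I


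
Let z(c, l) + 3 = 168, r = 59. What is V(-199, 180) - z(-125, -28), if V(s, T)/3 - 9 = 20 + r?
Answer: 99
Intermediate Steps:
z(c, l) = 165 (z(c, l) = -3 + 168 = 165)
V(s, T) = 264 (V(s, T) = 27 + 3*(20 + 59) = 27 + 3*79 = 27 + 237 = 264)
V(-199, 180) - z(-125, -28) = 264 - 1*165 = 264 - 165 = 99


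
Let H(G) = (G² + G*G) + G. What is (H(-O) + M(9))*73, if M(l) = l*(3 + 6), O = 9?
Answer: 17082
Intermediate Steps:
M(l) = 9*l (M(l) = l*9 = 9*l)
H(G) = G + 2*G² (H(G) = (G² + G²) + G = 2*G² + G = G + 2*G²)
(H(-O) + M(9))*73 = ((-1*9)*(1 + 2*(-1*9)) + 9*9)*73 = (-9*(1 + 2*(-9)) + 81)*73 = (-9*(1 - 18) + 81)*73 = (-9*(-17) + 81)*73 = (153 + 81)*73 = 234*73 = 17082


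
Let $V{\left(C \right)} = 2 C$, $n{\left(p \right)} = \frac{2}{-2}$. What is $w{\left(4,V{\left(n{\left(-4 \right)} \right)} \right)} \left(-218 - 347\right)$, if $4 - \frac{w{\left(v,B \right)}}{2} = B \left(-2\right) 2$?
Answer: $4520$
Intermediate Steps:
$n{\left(p \right)} = -1$ ($n{\left(p \right)} = 2 \left(- \frac{1}{2}\right) = -1$)
$w{\left(v,B \right)} = 8 + 8 B$ ($w{\left(v,B \right)} = 8 - 2 B \left(-2\right) 2 = 8 - 2 - 2 B 2 = 8 - 2 \left(- 4 B\right) = 8 + 8 B$)
$w{\left(4,V{\left(n{\left(-4 \right)} \right)} \right)} \left(-218 - 347\right) = \left(8 + 8 \cdot 2 \left(-1\right)\right) \left(-218 - 347\right) = \left(8 + 8 \left(-2\right)\right) \left(-565\right) = \left(8 - 16\right) \left(-565\right) = \left(-8\right) \left(-565\right) = 4520$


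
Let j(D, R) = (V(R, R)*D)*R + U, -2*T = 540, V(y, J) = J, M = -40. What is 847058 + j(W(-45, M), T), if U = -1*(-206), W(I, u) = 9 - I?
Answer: 4783864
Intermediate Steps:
U = 206
T = -270 (T = -½*540 = -270)
j(D, R) = 206 + D*R² (j(D, R) = (R*D)*R + 206 = (D*R)*R + 206 = D*R² + 206 = 206 + D*R²)
847058 + j(W(-45, M), T) = 847058 + (206 + (9 - 1*(-45))*(-270)²) = 847058 + (206 + (9 + 45)*72900) = 847058 + (206 + 54*72900) = 847058 + (206 + 3936600) = 847058 + 3936806 = 4783864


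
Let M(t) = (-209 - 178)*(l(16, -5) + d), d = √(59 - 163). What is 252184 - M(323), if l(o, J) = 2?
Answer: 252958 + 774*I*√26 ≈ 2.5296e+5 + 3946.6*I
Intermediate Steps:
d = 2*I*√26 (d = √(-104) = 2*I*√26 ≈ 10.198*I)
M(t) = -774 - 774*I*√26 (M(t) = (-209 - 178)*(2 + 2*I*√26) = -387*(2 + 2*I*√26) = -774 - 774*I*√26)
252184 - M(323) = 252184 - (-774 - 774*I*√26) = 252184 + (774 + 774*I*√26) = 252958 + 774*I*√26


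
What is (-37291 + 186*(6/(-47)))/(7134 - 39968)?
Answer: 1753793/1543198 ≈ 1.1365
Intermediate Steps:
(-37291 + 186*(6/(-47)))/(7134 - 39968) = (-37291 + 186*(6*(-1/47)))/(-32834) = (-37291 + 186*(-6/47))*(-1/32834) = (-37291 - 1116/47)*(-1/32834) = -1753793/47*(-1/32834) = 1753793/1543198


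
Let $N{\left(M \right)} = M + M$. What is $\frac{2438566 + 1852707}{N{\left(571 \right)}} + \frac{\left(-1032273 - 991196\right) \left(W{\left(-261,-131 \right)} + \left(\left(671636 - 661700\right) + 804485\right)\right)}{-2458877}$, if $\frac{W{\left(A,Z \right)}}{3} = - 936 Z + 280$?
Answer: $\frac{2744481880288603}{2808037534} \approx 9.7737 \cdot 10^{5}$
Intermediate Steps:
$W{\left(A,Z \right)} = 840 - 2808 Z$ ($W{\left(A,Z \right)} = 3 \left(- 936 Z + 280\right) = 3 \left(280 - 936 Z\right) = 840 - 2808 Z$)
$N{\left(M \right)} = 2 M$
$\frac{2438566 + 1852707}{N{\left(571 \right)}} + \frac{\left(-1032273 - 991196\right) \left(W{\left(-261,-131 \right)} + \left(\left(671636 - 661700\right) + 804485\right)\right)}{-2458877} = \frac{2438566 + 1852707}{2 \cdot 571} + \frac{\left(-1032273 - 991196\right) \left(\left(840 - -367848\right) + \left(\left(671636 - 661700\right) + 804485\right)\right)}{-2458877} = \frac{4291273}{1142} + - 2023469 \left(\left(840 + 367848\right) + \left(9936 + 804485\right)\right) \left(- \frac{1}{2458877}\right) = 4291273 \cdot \frac{1}{1142} + - 2023469 \left(368688 + 814421\right) \left(- \frac{1}{2458877}\right) = \frac{4291273}{1142} + \left(-2023469\right) 1183109 \left(- \frac{1}{2458877}\right) = \frac{4291273}{1142} - - \frac{2393984385121}{2458877} = \frac{4291273}{1142} + \frac{2393984385121}{2458877} = \frac{2744481880288603}{2808037534}$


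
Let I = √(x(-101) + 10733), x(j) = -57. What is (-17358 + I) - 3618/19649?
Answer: -341070960/19649 + 2*√2669 ≈ -17255.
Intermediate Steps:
I = 2*√2669 (I = √(-57 + 10733) = √10676 = 2*√2669 ≈ 103.32)
(-17358 + I) - 3618/19649 = (-17358 + 2*√2669) - 3618/19649 = -341070960/19649 + 2*√2669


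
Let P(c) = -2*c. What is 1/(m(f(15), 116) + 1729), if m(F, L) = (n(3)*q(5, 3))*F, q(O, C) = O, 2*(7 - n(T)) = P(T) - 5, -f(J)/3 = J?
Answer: -2/2167 ≈ -0.00092294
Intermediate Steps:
f(J) = -3*J
n(T) = 19/2 + T (n(T) = 7 - (-2*T - 5)/2 = 7 - (-5 - 2*T)/2 = 7 + (5/2 + T) = 19/2 + T)
m(F, L) = 125*F/2 (m(F, L) = ((19/2 + 3)*5)*F = ((25/2)*5)*F = 125*F/2)
1/(m(f(15), 116) + 1729) = 1/(125*(-3*15)/2 + 1729) = 1/((125/2)*(-45) + 1729) = 1/(-5625/2 + 1729) = 1/(-2167/2) = -2/2167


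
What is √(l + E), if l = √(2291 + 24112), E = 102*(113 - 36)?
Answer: √(7854 + √26403) ≈ 89.535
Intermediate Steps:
E = 7854 (E = 102*77 = 7854)
l = √26403 ≈ 162.49
√(l + E) = √(√26403 + 7854) = √(7854 + √26403)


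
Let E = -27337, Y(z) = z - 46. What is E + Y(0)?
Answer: -27383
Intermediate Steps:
Y(z) = -46 + z
E + Y(0) = -27337 + (-46 + 0) = -27337 - 46 = -27383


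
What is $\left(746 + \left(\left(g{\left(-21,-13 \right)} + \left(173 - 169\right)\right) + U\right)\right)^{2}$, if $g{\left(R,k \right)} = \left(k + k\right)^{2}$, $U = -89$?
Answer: $1787569$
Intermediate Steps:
$g{\left(R,k \right)} = 4 k^{2}$ ($g{\left(R,k \right)} = \left(2 k\right)^{2} = 4 k^{2}$)
$\left(746 + \left(\left(g{\left(-21,-13 \right)} + \left(173 - 169\right)\right) + U\right)\right)^{2} = \left(746 + \left(\left(4 \left(-13\right)^{2} + \left(173 - 169\right)\right) - 89\right)\right)^{2} = \left(746 + \left(\left(4 \cdot 169 + \left(173 - 169\right)\right) - 89\right)\right)^{2} = \left(746 + \left(\left(676 + 4\right) - 89\right)\right)^{2} = \left(746 + \left(680 - 89\right)\right)^{2} = \left(746 + 591\right)^{2} = 1337^{2} = 1787569$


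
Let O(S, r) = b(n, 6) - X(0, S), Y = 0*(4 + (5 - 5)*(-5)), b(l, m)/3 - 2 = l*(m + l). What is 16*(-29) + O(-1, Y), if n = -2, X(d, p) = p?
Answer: -481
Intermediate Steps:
b(l, m) = 6 + 3*l*(l + m) (b(l, m) = 6 + 3*(l*(m + l)) = 6 + 3*(l*(l + m)) = 6 + 3*l*(l + m))
Y = 0 (Y = 0*(4 + 0*(-5)) = 0*(4 + 0) = 0*4 = 0)
O(S, r) = -18 - S (O(S, r) = (6 + 3*(-2)**2 + 3*(-2)*6) - S = (6 + 3*4 - 36) - S = (6 + 12 - 36) - S = -18 - S)
16*(-29) + O(-1, Y) = 16*(-29) + (-18 - 1*(-1)) = -464 + (-18 + 1) = -464 - 17 = -481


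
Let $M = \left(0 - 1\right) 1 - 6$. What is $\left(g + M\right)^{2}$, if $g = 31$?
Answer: $576$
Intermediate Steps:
$M = -7$ ($M = \left(0 - 1\right) 1 - 6 = \left(-1\right) 1 - 6 = -1 - 6 = -7$)
$\left(g + M\right)^{2} = \left(31 - 7\right)^{2} = 24^{2} = 576$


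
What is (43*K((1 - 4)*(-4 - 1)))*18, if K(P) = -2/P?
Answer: -516/5 ≈ -103.20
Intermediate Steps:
(43*K((1 - 4)*(-4 - 1)))*18 = (43*(-2*1/((1 - 4)*(-4 - 1))))*18 = (43*(-2/((-3*(-5)))))*18 = (43*(-2/15))*18 = -86/15*18 = -516/5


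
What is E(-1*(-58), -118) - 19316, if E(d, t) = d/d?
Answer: -19315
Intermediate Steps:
E(d, t) = 1
E(-1*(-58), -118) - 19316 = 1 - 19316 = -19315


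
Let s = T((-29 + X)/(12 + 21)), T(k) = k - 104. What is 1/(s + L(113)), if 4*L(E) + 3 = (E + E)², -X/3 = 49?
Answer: 12/151907 ≈ 7.8996e-5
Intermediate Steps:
X = -147 (X = -3*49 = -147)
T(k) = -104 + k
s = -328/3 (s = -104 + (-29 - 147)/(12 + 21) = -104 - 176/33 = -104 - 176*1/33 = -104 - 16/3 = -328/3 ≈ -109.33)
L(E) = -¾ + E² (L(E) = -¾ + (E + E)²/4 = -¾ + (2*E)²/4 = -¾ + (4*E²)/4 = -¾ + E²)
1/(s + L(113)) = 1/(-328/3 + (-¾ + 113²)) = 1/(-328/3 + (-¾ + 12769)) = 1/(-328/3 + 51073/4) = 1/(151907/12) = 12/151907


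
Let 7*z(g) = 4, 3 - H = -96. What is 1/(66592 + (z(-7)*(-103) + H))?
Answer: 7/466425 ≈ 1.5008e-5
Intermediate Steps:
H = 99 (H = 3 - 1*(-96) = 3 + 96 = 99)
z(g) = 4/7 (z(g) = (⅐)*4 = 4/7)
1/(66592 + (z(-7)*(-103) + H)) = 1/(66592 + ((4/7)*(-103) + 99)) = 1/(66592 + (-412/7 + 99)) = 1/(66592 + 281/7) = 1/(466425/7) = 7/466425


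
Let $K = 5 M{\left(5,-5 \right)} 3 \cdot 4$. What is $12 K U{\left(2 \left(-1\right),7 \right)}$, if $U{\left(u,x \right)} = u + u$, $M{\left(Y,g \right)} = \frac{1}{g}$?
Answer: $576$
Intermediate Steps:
$U{\left(u,x \right)} = 2 u$
$K = -12$ ($K = \frac{5}{-5} \cdot 3 \cdot 4 = 5 \left(- \frac{1}{5}\right) 12 = \left(-1\right) 12 = -12$)
$12 K U{\left(2 \left(-1\right),7 \right)} = 12 \left(-12\right) 2 \cdot 2 \left(-1\right) = - 144 \cdot 2 \left(-2\right) = \left(-144\right) \left(-4\right) = 576$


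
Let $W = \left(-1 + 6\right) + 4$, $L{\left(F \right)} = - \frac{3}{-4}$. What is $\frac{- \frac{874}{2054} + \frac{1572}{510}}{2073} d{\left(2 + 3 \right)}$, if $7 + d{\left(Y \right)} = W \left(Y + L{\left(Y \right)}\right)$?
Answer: $\frac{41515291}{723850140} \approx 0.057353$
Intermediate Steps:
$L{\left(F \right)} = \frac{3}{4}$ ($L{\left(F \right)} = \left(-3\right) \left(- \frac{1}{4}\right) = \frac{3}{4}$)
$W = 9$ ($W = 5 + 4 = 9$)
$d{\left(Y \right)} = - \frac{1}{4} + 9 Y$ ($d{\left(Y \right)} = -7 + 9 \left(Y + \frac{3}{4}\right) = -7 + 9 \left(\frac{3}{4} + Y\right) = -7 + \left(\frac{27}{4} + 9 Y\right) = - \frac{1}{4} + 9 Y$)
$\frac{- \frac{874}{2054} + \frac{1572}{510}}{2073} d{\left(2 + 3 \right)} = \frac{- \frac{874}{2054} + \frac{1572}{510}}{2073} \left(- \frac{1}{4} + 9 \left(2 + 3\right)\right) = \left(\left(-874\right) \frac{1}{2054} + 1572 \cdot \frac{1}{510}\right) \frac{1}{2073} \left(- \frac{1}{4} + 9 \cdot 5\right) = \left(- \frac{437}{1027} + \frac{262}{85}\right) \frac{1}{2073} \left(- \frac{1}{4} + 45\right) = \frac{231929}{87295} \cdot \frac{1}{2073} \cdot \frac{179}{4} = \frac{231929}{180962535} \cdot \frac{179}{4} = \frac{41515291}{723850140}$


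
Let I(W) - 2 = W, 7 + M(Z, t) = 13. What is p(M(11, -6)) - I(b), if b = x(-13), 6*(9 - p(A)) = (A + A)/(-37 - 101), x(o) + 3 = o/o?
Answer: 622/69 ≈ 9.0145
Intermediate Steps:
M(Z, t) = 6 (M(Z, t) = -7 + 13 = 6)
x(o) = -2 (x(o) = -3 + o/o = -3 + 1 = -2)
p(A) = 9 + A/414 (p(A) = 9 - (A + A)/(6*(-37 - 101)) = 9 - 2*A/(6*(-138)) = 9 - 2*A*(-1)/(6*138) = 9 - (-1)*A/414 = 9 + A/414)
b = -2
I(W) = 2 + W
p(M(11, -6)) - I(b) = (9 + (1/414)*6) - (2 - 2) = (9 + 1/69) - 1*0 = 622/69 + 0 = 622/69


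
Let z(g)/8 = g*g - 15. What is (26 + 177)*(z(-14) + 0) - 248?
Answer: 293696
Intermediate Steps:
z(g) = -120 + 8*g² (z(g) = 8*(g*g - 15) = 8*(g² - 15) = 8*(-15 + g²) = -120 + 8*g²)
(26 + 177)*(z(-14) + 0) - 248 = (26 + 177)*((-120 + 8*(-14)²) + 0) - 248 = 203*((-120 + 8*196) + 0) - 248 = 203*((-120 + 1568) + 0) - 248 = 203*(1448 + 0) - 248 = 203*1448 - 248 = 293944 - 248 = 293696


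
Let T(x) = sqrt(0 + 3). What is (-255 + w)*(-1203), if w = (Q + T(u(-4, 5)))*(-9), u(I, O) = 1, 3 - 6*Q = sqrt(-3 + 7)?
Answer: 617139/2 + 10827*sqrt(3) ≈ 3.2732e+5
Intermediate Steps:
Q = 1/6 (Q = 1/2 - sqrt(-3 + 7)/6 = 1/2 - sqrt(4)/6 = 1/2 - 1/6*2 = 1/2 - 1/3 = 1/6 ≈ 0.16667)
T(x) = sqrt(3)
w = -3/2 - 9*sqrt(3) (w = (1/6 + sqrt(3))*(-9) = -3/2 - 9*sqrt(3) ≈ -17.088)
(-255 + w)*(-1203) = (-255 + (-3/2 - 9*sqrt(3)))*(-1203) = (-513/2 - 9*sqrt(3))*(-1203) = 617139/2 + 10827*sqrt(3)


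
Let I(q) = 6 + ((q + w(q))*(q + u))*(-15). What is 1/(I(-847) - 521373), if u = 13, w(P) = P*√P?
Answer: I/(231*(-48127*I + 504570*√7)) ≈ -1.1675e-10 + 3.2386e-9*I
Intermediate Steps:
w(P) = P^(3/2)
I(q) = 6 - 15*(13 + q)*(q + q^(3/2)) (I(q) = 6 + ((q + q^(3/2))*(q + 13))*(-15) = 6 + ((q + q^(3/2))*(13 + q))*(-15) = 6 + ((13 + q)*(q + q^(3/2)))*(-15) = 6 - 15*(13 + q)*(q + q^(3/2)))
1/(I(-847) - 521373) = 1/((6 - 195*(-847) - (-1816815)*I*√7 - 15*(-847)² - 118372485*I*√7) - 521373) = 1/((6 + 165165 - (-1816815)*I*√7 - 15*717409 - 118372485*I*√7) - 521373) = 1/((6 + 165165 + 1816815*I*√7 - 10761135 - 118372485*I*√7) - 521373) = 1/((-10595964 - 116555670*I*√7) - 521373) = 1/(-11117337 - 116555670*I*√7)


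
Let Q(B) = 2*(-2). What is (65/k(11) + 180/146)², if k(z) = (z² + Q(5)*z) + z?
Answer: 160402225/41267776 ≈ 3.8869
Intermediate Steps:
Q(B) = -4
k(z) = z² - 3*z (k(z) = (z² - 4*z) + z = z² - 3*z)
(65/k(11) + 180/146)² = (65/((11*(-3 + 11))) + 180/146)² = (65/((11*8)) + 180*(1/146))² = (65/88 + 90/73)² = (12665/6424)² = 160402225/41267776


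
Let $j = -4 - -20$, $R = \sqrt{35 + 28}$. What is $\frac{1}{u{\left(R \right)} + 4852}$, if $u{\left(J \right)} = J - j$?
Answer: $\frac{1612}{7795611} - \frac{\sqrt{7}}{7795611} \approx 0.00020644$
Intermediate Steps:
$R = 3 \sqrt{7}$ ($R = \sqrt{63} = 3 \sqrt{7} \approx 7.9373$)
$j = 16$ ($j = -4 + 20 = 16$)
$u{\left(J \right)} = -16 + J$ ($u{\left(J \right)} = J - 16 = -16 + J$)
$\frac{1}{u{\left(R \right)} + 4852} = \frac{1}{\left(-16 + 3 \sqrt{7}\right) + 4852} = \frac{1}{4836 + 3 \sqrt{7}}$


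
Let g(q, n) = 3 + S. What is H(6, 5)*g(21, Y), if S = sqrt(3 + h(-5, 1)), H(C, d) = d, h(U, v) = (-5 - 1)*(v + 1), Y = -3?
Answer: 15 + 15*I ≈ 15.0 + 15.0*I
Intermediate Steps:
h(U, v) = -6 - 6*v (h(U, v) = -6*(1 + v) = -6 - 6*v)
S = 3*I (S = sqrt(3 + (-6 - 6*1)) = sqrt(3 + (-6 - 6)) = sqrt(3 - 12) = sqrt(-9) = 3*I ≈ 3.0*I)
g(q, n) = 3 + 3*I
H(6, 5)*g(21, Y) = 5*(3 + 3*I) = 15 + 15*I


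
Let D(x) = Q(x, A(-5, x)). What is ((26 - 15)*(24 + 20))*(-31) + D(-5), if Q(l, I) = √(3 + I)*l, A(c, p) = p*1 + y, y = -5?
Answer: -15004 - 5*I*√7 ≈ -15004.0 - 13.229*I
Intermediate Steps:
A(c, p) = -5 + p (A(c, p) = p*1 - 5 = p - 5 = -5 + p)
Q(l, I) = l*√(3 + I)
D(x) = x*√(-2 + x) (D(x) = x*√(3 + (-5 + x)) = x*√(-2 + x))
((26 - 15)*(24 + 20))*(-31) + D(-5) = ((26 - 15)*(24 + 20))*(-31) - 5*√(-2 - 5) = (11*44)*(-31) - 5*I*√7 = 484*(-31) - 5*I*√7 = -15004 - 5*I*√7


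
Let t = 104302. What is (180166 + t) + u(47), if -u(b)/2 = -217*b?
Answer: 304866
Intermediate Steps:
u(b) = 434*b (u(b) = -(-434)*b = 434*b)
(180166 + t) + u(47) = (180166 + 104302) + 434*47 = 284468 + 20398 = 304866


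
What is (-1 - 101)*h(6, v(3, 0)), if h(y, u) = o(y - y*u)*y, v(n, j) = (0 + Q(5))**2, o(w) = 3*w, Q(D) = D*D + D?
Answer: 9903384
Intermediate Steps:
Q(D) = D + D**2 (Q(D) = D**2 + D = D + D**2)
v(n, j) = 900 (v(n, j) = (0 + 5*(1 + 5))**2 = (0 + 5*6)**2 = (0 + 30)**2 = 30**2 = 900)
h(y, u) = y*(3*y - 3*u*y) (h(y, u) = (3*(y - y*u))*y = (3*(y - u*y))*y = (3*y - 3*u*y)*y = y*(3*y - 3*u*y))
(-1 - 101)*h(6, v(3, 0)) = (-1 - 101)*(3*6**2*(1 - 1*900)) = -306*36*(1 - 900) = -306*36*(-899) = -102*(-97092) = 9903384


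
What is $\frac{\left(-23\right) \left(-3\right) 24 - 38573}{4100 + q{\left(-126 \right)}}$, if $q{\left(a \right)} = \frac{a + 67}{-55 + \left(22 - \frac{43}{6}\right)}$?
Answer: $- \frac{8896997}{988454} \approx -9.0009$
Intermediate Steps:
$q{\left(a \right)} = - \frac{402}{241} - \frac{6 a}{241}$ ($q{\left(a \right)} = \frac{67 + a}{-55 + \left(22 - \frac{43}{6}\right)} = \frac{67 + a}{-55 + \frac{89}{6}} = \frac{67 + a}{- \frac{241}{6}} = \left(67 + a\right) \left(- \frac{6}{241}\right) = - \frac{402}{241} - \frac{6 a}{241}$)
$\frac{\left(-23\right) \left(-3\right) 24 - 38573}{4100 + q{\left(-126 \right)}} = \frac{\left(-23\right) \left(-3\right) 24 - 38573}{4100 - - \frac{354}{241}} = \frac{69 \cdot 24 - 38573}{4100 + \left(- \frac{402}{241} + \frac{756}{241}\right)} = \frac{1656 - 38573}{4100 + \frac{354}{241}} = - \frac{36917}{\frac{988454}{241}} = \left(-36917\right) \frac{241}{988454} = - \frac{8896997}{988454}$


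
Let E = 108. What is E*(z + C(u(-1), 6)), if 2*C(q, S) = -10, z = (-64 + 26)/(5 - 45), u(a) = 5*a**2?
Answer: -2187/5 ≈ -437.40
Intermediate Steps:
z = 19/20 (z = -38/(-40) = -38*(-1/40) = 19/20 ≈ 0.95000)
C(q, S) = -5 (C(q, S) = (1/2)*(-10) = -5)
E*(z + C(u(-1), 6)) = 108*(19/20 - 5) = 108*(-81/20) = -2187/5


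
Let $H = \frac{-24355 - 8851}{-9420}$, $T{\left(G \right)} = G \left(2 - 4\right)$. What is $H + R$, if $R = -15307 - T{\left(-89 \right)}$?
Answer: $- \frac{72917747}{4710} \approx -15481.0$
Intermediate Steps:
$T{\left(G \right)} = - 2 G$ ($T{\left(G \right)} = G \left(-2\right) = - 2 G$)
$H = \frac{16603}{4710}$ ($H = \left(-33206\right) \left(- \frac{1}{9420}\right) = \frac{16603}{4710} \approx 3.5251$)
$R = -15485$ ($R = -15307 - \left(-2\right) \left(-89\right) = -15307 - 178 = -15485$)
$H + R = \frac{16603}{4710} - 15485 = - \frac{72917747}{4710}$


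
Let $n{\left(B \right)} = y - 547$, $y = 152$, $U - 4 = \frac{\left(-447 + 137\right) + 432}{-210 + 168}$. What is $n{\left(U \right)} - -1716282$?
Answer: $1715887$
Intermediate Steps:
$U = \frac{23}{21}$ ($U = 4 + \frac{\left(-447 + 137\right) + 432}{-210 + 168} = 4 + \frac{-310 + 432}{-42} = 4 + 122 \left(- \frac{1}{42}\right) = 4 - \frac{61}{21} = \frac{23}{21} \approx 1.0952$)
$n{\left(B \right)} = -395$ ($n{\left(B \right)} = 152 - 547 = -395$)
$n{\left(U \right)} - -1716282 = -395 - -1716282 = -395 + 1716282 = 1715887$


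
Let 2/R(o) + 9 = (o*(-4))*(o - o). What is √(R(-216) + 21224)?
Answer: √191014/3 ≈ 145.68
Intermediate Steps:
R(o) = -2/9 (R(o) = 2/(-9 + (o*(-4))*(o - o)) = 2/(-9 - 4*o*0) = 2/(-9 + 0) = 2/(-9) = 2*(-⅑) = -2/9)
√(R(-216) + 21224) = √(-2/9 + 21224) = √(191014/9) = √191014/3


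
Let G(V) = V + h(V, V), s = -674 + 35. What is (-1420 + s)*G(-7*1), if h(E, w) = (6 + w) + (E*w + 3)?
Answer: -90596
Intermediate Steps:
s = -639
h(E, w) = 9 + w + E*w (h(E, w) = (6 + w) + (3 + E*w) = 9 + w + E*w)
G(V) = 9 + V² + 2*V (G(V) = V + (9 + V + V*V) = V + (9 + V + V²) = 9 + V² + 2*V)
(-1420 + s)*G(-7*1) = (-1420 - 639)*(9 + (-7*1)² + 2*(-7*1)) = -2059*(9 + (-7)² + 2*(-7)) = -2059*(9 + 49 - 14) = -2059*44 = -90596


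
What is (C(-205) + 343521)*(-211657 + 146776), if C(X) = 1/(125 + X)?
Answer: -1783038815199/80 ≈ -2.2288e+10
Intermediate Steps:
(C(-205) + 343521)*(-211657 + 146776) = (1/(125 - 205) + 343521)*(-211657 + 146776) = (1/(-80) + 343521)*(-64881) = (-1/80 + 343521)*(-64881) = (27481679/80)*(-64881) = -1783038815199/80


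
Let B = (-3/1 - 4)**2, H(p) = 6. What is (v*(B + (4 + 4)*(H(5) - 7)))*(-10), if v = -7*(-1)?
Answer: -2870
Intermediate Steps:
B = 49 (B = (-3*1 - 4)**2 = (-3 - 4)**2 = (-7)**2 = 49)
v = 7
(v*(B + (4 + 4)*(H(5) - 7)))*(-10) = (7*(49 + (4 + 4)*(6 - 7)))*(-10) = (7*(49 + 8*(-1)))*(-10) = (7*(49 - 8))*(-10) = (7*41)*(-10) = 287*(-10) = -2870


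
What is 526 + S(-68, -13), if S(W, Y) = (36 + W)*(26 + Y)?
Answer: 110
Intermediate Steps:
S(W, Y) = (26 + Y)*(36 + W)
526 + S(-68, -13) = 526 + (936 + 26*(-68) + 36*(-13) - 68*(-13)) = 526 + (936 - 1768 - 468 + 884) = 526 - 416 = 110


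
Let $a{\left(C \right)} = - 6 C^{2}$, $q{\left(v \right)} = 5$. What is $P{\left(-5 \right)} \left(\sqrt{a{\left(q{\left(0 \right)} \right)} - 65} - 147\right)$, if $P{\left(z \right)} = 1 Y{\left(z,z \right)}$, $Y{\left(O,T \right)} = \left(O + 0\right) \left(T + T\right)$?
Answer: $-7350 + 50 i \sqrt{215} \approx -7350.0 + 733.14 i$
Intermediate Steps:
$Y{\left(O,T \right)} = 2 O T$ ($Y{\left(O,T \right)} = O 2 T = 2 O T$)
$P{\left(z \right)} = 2 z^{2}$ ($P{\left(z \right)} = 1 \cdot 2 z z = 1 \cdot 2 z^{2} = 2 z^{2}$)
$P{\left(-5 \right)} \left(\sqrt{a{\left(q{\left(0 \right)} \right)} - 65} - 147\right) = 2 \left(-5\right)^{2} \left(\sqrt{- 6 \cdot 5^{2} - 65} - 147\right) = 2 \cdot 25 \left(\sqrt{\left(-6\right) 25 - 65} - 147\right) = 50 \left(\sqrt{-150 - 65} - 147\right) = 50 \left(\sqrt{-215} - 147\right) = 50 \left(i \sqrt{215} - 147\right) = 50 \left(-147 + i \sqrt{215}\right) = -7350 + 50 i \sqrt{215}$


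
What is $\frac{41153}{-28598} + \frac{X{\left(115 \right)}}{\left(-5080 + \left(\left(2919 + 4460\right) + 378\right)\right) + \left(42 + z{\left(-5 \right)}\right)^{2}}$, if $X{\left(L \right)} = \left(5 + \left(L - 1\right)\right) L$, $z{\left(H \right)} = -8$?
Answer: $\frac{233624181}{109616134} \approx 2.1313$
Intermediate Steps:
$X{\left(L \right)} = L \left(4 + L\right)$ ($X{\left(L \right)} = \left(5 + \left(L - 1\right)\right) L = \left(5 + \left(-1 + L\right)\right) L = \left(4 + L\right) L = L \left(4 + L\right)$)
$\frac{41153}{-28598} + \frac{X{\left(115 \right)}}{\left(-5080 + \left(\left(2919 + 4460\right) + 378\right)\right) + \left(42 + z{\left(-5 \right)}\right)^{2}} = \frac{41153}{-28598} + \frac{115 \left(4 + 115\right)}{\left(-5080 + \left(\left(2919 + 4460\right) + 378\right)\right) + \left(42 - 8\right)^{2}} = 41153 \left(- \frac{1}{28598}\right) + \frac{115 \cdot 119}{\left(-5080 + \left(7379 + 378\right)\right) + 34^{2}} = - \frac{41153}{28598} + \frac{13685}{\left(-5080 + 7757\right) + 1156} = - \frac{41153}{28598} + \frac{13685}{2677 + 1156} = - \frac{41153}{28598} + \frac{13685}{3833} = \frac{233624181}{109616134}$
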